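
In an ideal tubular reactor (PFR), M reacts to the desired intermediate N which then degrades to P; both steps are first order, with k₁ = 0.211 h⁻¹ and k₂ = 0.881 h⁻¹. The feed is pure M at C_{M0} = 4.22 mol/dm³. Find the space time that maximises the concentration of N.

Setting dC_N/dτ = 0 gives τ_opt = ln(k₂/k₁)/(k₂−k₁).
= ln(0.881/0.211)/(0.881−0.211) = ln(4.175)/0.6700 = 1.429/0.6700 = 2.13 h.

2.13 h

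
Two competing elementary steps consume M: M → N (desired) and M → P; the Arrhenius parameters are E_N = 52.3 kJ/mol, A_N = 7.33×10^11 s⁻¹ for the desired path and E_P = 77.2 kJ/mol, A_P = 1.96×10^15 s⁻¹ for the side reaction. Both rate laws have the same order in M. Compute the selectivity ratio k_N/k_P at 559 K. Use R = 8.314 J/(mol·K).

0.0794

k_N/k_P = (A_N/A_P)·exp[−(E_N−E_P)/(RT)] = (A_N/A_P)·exp[(E_P−E_N)/(RT)].
(E_P−E_N)/(RT) = (77.2−52.3)×10³/(8.314×559) = 24900/4648 = 5.358.
k_N/k_P = (7.33×10^11/1.96×10^15)·exp(5.358) = 3.740×10^-4 × 212.2 = 0.0794.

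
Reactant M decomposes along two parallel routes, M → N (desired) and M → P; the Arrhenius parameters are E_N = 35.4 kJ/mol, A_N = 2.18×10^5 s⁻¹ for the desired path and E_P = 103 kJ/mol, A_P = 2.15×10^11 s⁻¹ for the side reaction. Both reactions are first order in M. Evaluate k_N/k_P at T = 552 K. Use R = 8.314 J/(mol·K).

Since both paths have the same order in M, the concentration cancels and S_{N/P} = k_N/k_P = (A_N/A_P)·exp[(E_P−E_N)/(RT)].
(E_P−E_N)/(RT) = (103−35.4)×10³/(8.314×552) = 67600/4589 = 14.73.
k_N/k_P = (2.18×10^5/2.15×10^11)·exp(14.73) = 1.014×10^-6 × 2.495×10^6 = 2.53.
Since E_N < E_P, lowering the temperature improves selectivity toward N.

2.53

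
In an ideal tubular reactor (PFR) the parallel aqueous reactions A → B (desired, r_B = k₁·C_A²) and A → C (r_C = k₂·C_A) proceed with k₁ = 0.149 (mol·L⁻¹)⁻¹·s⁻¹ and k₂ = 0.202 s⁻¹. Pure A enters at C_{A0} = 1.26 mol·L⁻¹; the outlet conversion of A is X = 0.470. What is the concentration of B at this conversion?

0.244 mol·L⁻¹

C_A = C_{A0}(1−X) = 0.6678 mol·L⁻¹.
Along a PFR/batch, dC_C/dC_A = −r_C/(r_B+r_C) = −k₂/(k₂+k₁·C_A).
Integrating from C_{A0} to C_A: C_C = (0.202/0.149)·ln[(0.202+0.149·1.26)/(0.202+0.149·0.668)] = 1.356·ln(0.3897/0.3015) = 0.3480 mol·L⁻¹.
Then C_B = (C_{A0}−C_A) − C_C = 0.5922 − 0.3480 = 0.2442 mol·L⁻¹.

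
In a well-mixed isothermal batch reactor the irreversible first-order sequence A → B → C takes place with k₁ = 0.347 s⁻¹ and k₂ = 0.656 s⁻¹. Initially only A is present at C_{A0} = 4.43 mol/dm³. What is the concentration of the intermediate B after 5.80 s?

For first-order series with pure A initially, C_B(t) = k₁C_{A0}/(k₂−k₁)·(e^(−k₁t) − e^(−k₂t)).
e^(−k₁t) = e^(−0.347×5.80) = e^(−2.013) = 0.1336; e^(−k₂t) = e^(−3.805) = 0.02226.
C_B = 0.347×4.43/(0.656−0.347) × (0.1336−0.02226) = 4.975×0.1114 = 0.5541 mol/dm³.

0.554 mol/dm³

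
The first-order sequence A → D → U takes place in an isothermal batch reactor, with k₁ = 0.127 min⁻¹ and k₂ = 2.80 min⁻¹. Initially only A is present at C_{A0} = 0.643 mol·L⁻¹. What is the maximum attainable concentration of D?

0.0252 mol·L⁻¹

For a first-order series the maximum intermediate yield is C_{D,max}/C_{A0} = (k₁/k₂)^[k₂/(k₂−k₁)].
= (0.127/2.80)^(2.80/(2.80−0.127)) = (0.04536)^(1.048) = 0.03916.
C_{D,max} = 0.03916×0.643 = 0.0252 mol·L⁻¹.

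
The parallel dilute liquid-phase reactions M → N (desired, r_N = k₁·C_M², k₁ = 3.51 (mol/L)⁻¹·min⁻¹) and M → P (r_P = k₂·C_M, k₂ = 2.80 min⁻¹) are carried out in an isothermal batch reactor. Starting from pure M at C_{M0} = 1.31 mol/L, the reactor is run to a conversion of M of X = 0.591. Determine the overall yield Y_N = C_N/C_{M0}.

0.312

C_M = C_{M0}(1−X) = 0.5358 mol/L.
Along a PFR/batch, dC_P/dC_M = −r_P/(r_N+r_P) = −k₂/(k₂+k₁·C_M).
Integrating from C_{M0} to C_M: C_P = (2.80/3.51)·ln[(2.80+3.51·1.31)/(2.80+3.51·0.536)] = 0.7977·ln(7.398/4.681) = 0.3652 mol/L.
Then C_N = (C_{M0}−C_M) − C_P = 0.7742 − 0.3652 = 0.4090 mol/L.
Y_N = C_N/C_{M0} = 0.4090/1.31 = 0.312.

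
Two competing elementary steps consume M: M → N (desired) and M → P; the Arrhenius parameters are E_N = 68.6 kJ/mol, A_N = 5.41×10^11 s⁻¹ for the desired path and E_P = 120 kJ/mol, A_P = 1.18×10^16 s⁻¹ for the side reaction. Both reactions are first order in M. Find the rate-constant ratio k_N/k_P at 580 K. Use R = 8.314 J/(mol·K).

1.95

k_N/k_P = (A_N/A_P)·exp[−(E_N−E_P)/(RT)] = (A_N/A_P)·exp[(E_P−E_N)/(RT)].
(E_P−E_N)/(RT) = (120−68.6)×10³/(8.314×580) = 51400/4822 = 10.66.
k_N/k_P = (5.41×10^11/1.18×10^16)·exp(10.66) = 4.585×10^-5 × 42583 = 1.95.
Since E_N < E_P, lowering the temperature improves selectivity toward N.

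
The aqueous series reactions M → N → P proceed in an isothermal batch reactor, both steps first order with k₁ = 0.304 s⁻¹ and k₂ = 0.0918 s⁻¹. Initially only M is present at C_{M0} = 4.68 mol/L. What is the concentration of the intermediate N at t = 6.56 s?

Solving the coupled first-order balances gives C_N(t) = [k₁/(k₂−k₁)]·C_{M0}·(e^(−k₁t) − e^(−k₂t)).
e^(−k₁t) = e^(−0.304×6.56) = e^(−1.994) = 0.1361; e^(−k₂t) = e^(−0.6022) = 0.5476.
C_N = 0.304×4.68/(0.0918−0.304) × (0.1361−0.5476) = (-6.705)×(-0.4115) = 2.759 mol/L.

2.76 mol/L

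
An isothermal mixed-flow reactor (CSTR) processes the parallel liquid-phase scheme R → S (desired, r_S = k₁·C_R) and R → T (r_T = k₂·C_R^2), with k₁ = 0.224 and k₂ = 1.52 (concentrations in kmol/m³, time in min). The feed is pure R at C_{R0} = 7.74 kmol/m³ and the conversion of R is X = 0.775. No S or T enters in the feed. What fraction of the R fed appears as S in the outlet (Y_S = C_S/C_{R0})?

0.0605

Exit C_R = C_{R0}(1−X) = 7.74×0.225 = 1.741 kmol/m³.
A CSTR operates uniformly at the exit composition, giving r_S = 0.3901 and r_T = 4.610 (each k·C_R^n at C_R = 1.741).
Fraction of consumed R going to S: r_S/(r_S+r_T) = 0.07802.
C_S = 0.07802·C_{R0}·X = 0.07802×7.74×0.775 = 0.468 kmol/m³; Y_S = C_S/C_{R0} = 0.0605.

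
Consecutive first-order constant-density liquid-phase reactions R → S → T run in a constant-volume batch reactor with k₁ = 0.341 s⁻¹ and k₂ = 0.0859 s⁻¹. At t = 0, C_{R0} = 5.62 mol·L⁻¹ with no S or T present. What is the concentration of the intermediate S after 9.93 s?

Solving the coupled first-order balances gives C_S(t) = [k₁/(k₂−k₁)]·C_{R0}·(e^(−k₁t) − e^(−k₂t)).
e^(−k₁t) = e^(−0.341×9.93) = e^(−3.386) = 0.03384; e^(−k₂t) = e^(−0.8530) = 0.4261.
C_S = 0.341×5.62/(0.0859−0.341) × (0.03384−0.4261) = (-7.512)×(-0.3923) = 2.947 mol·L⁻¹.

2.95 mol·L⁻¹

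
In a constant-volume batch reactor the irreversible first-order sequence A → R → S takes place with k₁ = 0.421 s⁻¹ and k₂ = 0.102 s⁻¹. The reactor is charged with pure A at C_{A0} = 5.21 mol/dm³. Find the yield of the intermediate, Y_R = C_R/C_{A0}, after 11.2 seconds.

The intermediate concentration in a first-order A→B→C sequence is C_R = k₁C_{A0}(e^(−k₁t) − e^(−k₂t))/(k₂−k₁).
e^(−k₁t) = e^(−0.421×11.2) = e^(−4.715) = 0.008958; e^(−k₂t) = e^(−1.142) = 0.3191.
C_R = 0.421×5.21/(0.102−0.421) × (0.008958−0.3191) = (-6.876)×(-0.3101) = 2.132 mol/dm³.
Y_R = C_R/C_{A0} = 2.132/5.21 = 0.409.

0.409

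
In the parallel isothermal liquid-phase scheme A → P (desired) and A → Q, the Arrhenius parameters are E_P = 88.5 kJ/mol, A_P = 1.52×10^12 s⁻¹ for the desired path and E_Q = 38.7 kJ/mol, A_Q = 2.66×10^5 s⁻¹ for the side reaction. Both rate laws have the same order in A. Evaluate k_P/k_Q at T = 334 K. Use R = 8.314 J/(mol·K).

With equal orders, S_{P/Q} = k_P/k_Q = (A_P/A_Q)·exp[(E_Q−E_P)/(RT)].
(E_Q−E_P)/(RT) = (38.7−88.5)×10³/(8.314×334) = -49800/2777 = -17.93.
k_P/k_Q = (1.52×10^12/2.66×10^5)·exp(-17.93) = 5.714×10^6 × 1.627×10^-8 = 0.0930.
Since E_P > E_Q, raising the temperature improves selectivity toward P.

0.0930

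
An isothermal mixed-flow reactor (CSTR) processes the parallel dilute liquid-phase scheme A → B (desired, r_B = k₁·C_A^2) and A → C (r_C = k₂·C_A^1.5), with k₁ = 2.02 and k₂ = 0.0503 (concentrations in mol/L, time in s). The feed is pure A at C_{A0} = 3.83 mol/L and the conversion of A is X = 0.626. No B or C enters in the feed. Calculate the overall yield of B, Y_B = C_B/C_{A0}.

0.613

Exit C_A = C_{A0}(1−X) = 3.83×0.374 = 1.432 mol/L.
A CSTR operates uniformly at the exit composition, giving r_B = 4.145 and r_C = 0.08623 (each k·C_A^n at C_A = 1.432).
Fraction of consumed A going to B: r_B/(r_B+r_C) = 0.9796.
C_B = 0.9796·C_{A0}·X = 0.9796×3.83×0.626 = 2.35 mol/L; Y_B = C_B/C_{A0} = 0.613.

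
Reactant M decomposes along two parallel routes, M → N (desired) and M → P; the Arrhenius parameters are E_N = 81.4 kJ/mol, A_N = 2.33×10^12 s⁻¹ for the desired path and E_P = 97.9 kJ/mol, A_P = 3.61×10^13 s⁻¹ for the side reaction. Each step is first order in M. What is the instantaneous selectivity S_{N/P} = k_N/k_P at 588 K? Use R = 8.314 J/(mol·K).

Since both paths have the same order in M, the concentration cancels and S_{N/P} = k_N/k_P = (A_N/A_P)·exp[(E_P−E_N)/(RT)].
(E_P−E_N)/(RT) = (97.9−81.4)×10³/(8.314×588) = 16500/4889 = 3.375.
k_N/k_P = (2.33×10^12/3.61×10^13)·exp(3.375) = 0.06454 × 29.23 = 1.89.
Since E_N < E_P, lowering the temperature improves selectivity toward N.

1.89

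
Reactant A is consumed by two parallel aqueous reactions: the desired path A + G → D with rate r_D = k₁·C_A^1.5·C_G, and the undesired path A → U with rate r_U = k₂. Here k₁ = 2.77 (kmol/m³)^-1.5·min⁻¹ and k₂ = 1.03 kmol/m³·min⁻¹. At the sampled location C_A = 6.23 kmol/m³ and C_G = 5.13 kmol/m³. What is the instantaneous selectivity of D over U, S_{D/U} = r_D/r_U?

S_{D/U} = r_D/r_U = (k₁·C_A^1.5·C_G)/(k₂) = (k₁/k₂)·C_A^1.5·C_G.
= (2.77×6.230^1.5×5.130) / (1.03) = 221.0/1.030 = 215.
Since the desired path is higher order in A, keeping C_A high (PFR or concentrated feed) favours D.

215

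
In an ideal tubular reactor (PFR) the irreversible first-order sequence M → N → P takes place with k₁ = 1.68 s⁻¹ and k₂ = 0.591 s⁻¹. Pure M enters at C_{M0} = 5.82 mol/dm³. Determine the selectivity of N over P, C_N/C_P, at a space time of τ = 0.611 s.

Solving the coupled first-order balances gives C_N(τ) = [k₁/(k₂−k₁)]·C_{M0}·(e^(−k₁τ) − e^(−k₂τ)).
e^(−k₁τ) = e^(−1.68×0.611) = e^(−1.026) = 0.3583; e^(−k₂τ) = e^(−0.3611) = 0.6969.
C_N = 1.68×5.82/(0.591−1.68) × (0.3583−0.6969) = (-8.979)×(-0.3386) = 3.041 mol/dm³.
C_M = C_{M0}e^(−k₁τ) = 2.085 mol/dm³, so C_P = C_{M0}−C_M−C_N = 0.6944 mol/dm³; C_N/C_P = 4.38.

4.38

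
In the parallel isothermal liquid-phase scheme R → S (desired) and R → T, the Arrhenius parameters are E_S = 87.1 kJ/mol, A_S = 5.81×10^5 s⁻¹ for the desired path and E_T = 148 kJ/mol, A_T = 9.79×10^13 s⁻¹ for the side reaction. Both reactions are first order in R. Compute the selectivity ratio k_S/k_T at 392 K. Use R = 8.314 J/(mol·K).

0.774

With equal orders, S_{S/T} = k_S/k_T = (A_S/A_T)·exp[(E_T−E_S)/(RT)].
(E_T−E_S)/(RT) = (148−87.1)×10³/(8.314×392) = 60900/3259 = 18.69.
k_S/k_T = (5.81×10^5/9.79×10^13)·exp(18.69) = 5.935×10^-9 × 1.304×10^8 = 0.774.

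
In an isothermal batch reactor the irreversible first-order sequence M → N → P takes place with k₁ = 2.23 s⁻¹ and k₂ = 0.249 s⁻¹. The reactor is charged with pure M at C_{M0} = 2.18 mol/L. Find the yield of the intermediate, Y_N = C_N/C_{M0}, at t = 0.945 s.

0.753

For first-order series with pure M initially, C_N(t) = k₁C_{M0}/(k₂−k₁)·(e^(−k₁t) − e^(−k₂t)).
e^(−k₁t) = e^(−2.23×0.945) = e^(−2.107) = 0.1216; e^(−k₂t) = e^(−0.2353) = 0.7903.
C_N = 2.23×2.18/(0.249−2.23) × (0.1216−0.7903) = (-2.454)×(-0.6688) = 1.641 mol/L.
Y_N = C_N/C_{M0} = 1.641/2.18 = 0.753.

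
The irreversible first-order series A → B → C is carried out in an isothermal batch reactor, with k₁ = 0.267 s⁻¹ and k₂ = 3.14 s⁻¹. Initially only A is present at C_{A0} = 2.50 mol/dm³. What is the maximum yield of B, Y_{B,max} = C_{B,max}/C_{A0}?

At the optimum, C_{B,max}/C_{A0} = (k₁/k₂)^[k₂/(k₂−k₁)].
= (0.267/3.14)^(3.14/(3.14−0.267)) = (0.08503)^(1.093) = 0.06762.

0.0676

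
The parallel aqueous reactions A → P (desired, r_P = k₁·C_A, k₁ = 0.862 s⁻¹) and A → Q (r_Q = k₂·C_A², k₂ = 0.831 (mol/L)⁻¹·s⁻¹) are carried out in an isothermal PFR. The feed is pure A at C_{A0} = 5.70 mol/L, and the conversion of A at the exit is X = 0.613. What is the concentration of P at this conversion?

C_A = C_{A0}(1−X) = 2.206 mol/L.
Along a PFR/batch, dC_P/dC_A = −r_P/(r_P+r_Q) = −k₁/(k₁+k₂·C_A).
Integrating from C_{A0} to C_A: C_P = (0.862/0.831)·ln[(0.862+0.831·5.70)/(0.862+0.831·2.21)] = 1.037·ln(5.599/2.695) = 0.7584 mol/L.

0.758 mol/L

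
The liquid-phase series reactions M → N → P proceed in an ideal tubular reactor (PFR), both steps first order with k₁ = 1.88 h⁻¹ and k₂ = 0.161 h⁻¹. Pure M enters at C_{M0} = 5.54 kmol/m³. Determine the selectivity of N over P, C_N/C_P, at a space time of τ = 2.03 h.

The intermediate concentration in a first-order A→B→C sequence is C_N = k₁C_{M0}(e^(−k₁τ) − e^(−k₂τ))/(k₂−k₁).
e^(−k₁τ) = e^(−1.88×2.03) = e^(−3.816) = 0.02201; e^(−k₂τ) = e^(−0.3268) = 0.7212.
C_N = 1.88×5.54/(0.161−1.88) × (0.02201−0.7212) = (-6.059)×(-0.6992) = 4.236 kmol/m³.
C_M = C_{M0}e^(−k₁τ) = 0.1219 kmol/m³, so C_P = C_{M0}−C_M−C_N = 1.182 kmol/m³; C_N/C_P = 3.58.

3.58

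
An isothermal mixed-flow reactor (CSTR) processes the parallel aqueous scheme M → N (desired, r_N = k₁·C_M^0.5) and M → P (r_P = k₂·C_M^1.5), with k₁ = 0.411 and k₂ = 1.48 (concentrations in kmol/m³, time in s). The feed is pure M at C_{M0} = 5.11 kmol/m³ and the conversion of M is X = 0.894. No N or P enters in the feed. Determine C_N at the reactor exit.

1.55 kmol/m³

Exit C_M = C_{M0}(1−X) = 5.11×0.106 = 0.5417 kmol/m³.
In a CSTR the entire volume is at exit conditions, so r_N = 0.411×0.5417^0.5 = 0.3025 and r_P = 1.48×0.5417^1.5 = 0.5900.
Fraction of consumed M going to N: r_N/(r_N+r_P) = 0.3389.
C_N = 0.3389·C_{M0}·X = 0.3389×5.11×0.894 = 1.55 kmol/m³.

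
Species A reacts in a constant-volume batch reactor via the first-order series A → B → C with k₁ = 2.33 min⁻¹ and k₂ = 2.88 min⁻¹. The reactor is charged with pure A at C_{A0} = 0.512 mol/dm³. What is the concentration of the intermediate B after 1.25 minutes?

0.0586 mol/dm³

For first-order series with pure A initially, C_B(t) = k₁C_{A0}/(k₂−k₁)·(e^(−k₁t) − e^(−k₂t)).
e^(−k₁t) = e^(−2.33×1.25) = e^(−2.913) = 0.05434; e^(−k₂t) = e^(−3.600) = 0.02732.
C_B = 2.33×0.512/(2.88−2.33) × (0.05434−0.02732) = 2.169×0.02702 = 0.05860 mol/dm³.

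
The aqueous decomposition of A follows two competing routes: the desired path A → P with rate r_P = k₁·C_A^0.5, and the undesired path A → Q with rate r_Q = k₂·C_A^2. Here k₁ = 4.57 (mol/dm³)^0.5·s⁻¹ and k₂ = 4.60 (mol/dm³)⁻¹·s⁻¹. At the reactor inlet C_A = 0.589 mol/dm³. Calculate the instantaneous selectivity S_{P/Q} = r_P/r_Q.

2.20

S_{P/Q} = r_P/r_Q = (k₁·C_A^0.5)/(k₂·C_A^2) = (k₁/k₂)·C_A^-1.5.
= (4.57×0.5890^0.5) / (4.60×0.5890^2) = 3.507/1.596 = 2.20.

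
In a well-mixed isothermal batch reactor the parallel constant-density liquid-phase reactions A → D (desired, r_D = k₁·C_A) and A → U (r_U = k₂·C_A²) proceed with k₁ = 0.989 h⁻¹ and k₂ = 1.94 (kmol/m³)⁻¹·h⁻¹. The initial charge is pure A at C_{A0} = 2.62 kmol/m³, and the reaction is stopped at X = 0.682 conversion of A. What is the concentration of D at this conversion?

C_A = C_{A0}(1−X) = 0.8332 kmol/m³.
Along a PFR/batch, dC_D/dC_A = −r_D/(r_D+r_U) = −k₁/(k₁+k₂·C_A).
Integrating from C_{A0} to C_A: C_D = (0.989/1.94)·ln[(0.989+1.94·2.62)/(0.989+1.94·0.833)] = 0.5098·ln(6.072/2.605) = 0.4313 kmol/m³.

0.431 kmol/m³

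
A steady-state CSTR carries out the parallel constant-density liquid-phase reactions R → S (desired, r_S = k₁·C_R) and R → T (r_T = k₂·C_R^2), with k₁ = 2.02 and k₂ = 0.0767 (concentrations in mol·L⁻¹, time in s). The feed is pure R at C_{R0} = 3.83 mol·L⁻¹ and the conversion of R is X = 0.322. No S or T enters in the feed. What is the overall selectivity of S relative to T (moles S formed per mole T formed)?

10.1

Exit C_R = C_{R0}(1−X) = 3.83×0.678 = 2.597 mol·L⁻¹.
In a CSTR the entire volume is at exit conditions, so r_S = 2.02×2.597 = 5.245 and r_T = 0.0767×2.597^2 = 0.5172.
Overall selectivity = C_S/C_T = r_Sτ/(r_Tτ) = r_S/r_T = 10.1.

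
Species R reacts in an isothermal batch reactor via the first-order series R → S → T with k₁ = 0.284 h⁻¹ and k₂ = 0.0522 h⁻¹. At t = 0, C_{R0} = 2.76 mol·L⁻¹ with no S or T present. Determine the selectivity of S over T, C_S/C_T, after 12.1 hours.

The intermediate concentration in a first-order A→B→C sequence is C_S = k₁C_{R0}(e^(−k₁t) − e^(−k₂t))/(k₂−k₁).
e^(−k₁t) = e^(−0.284×12.1) = e^(−3.436) = 0.03218; e^(−k₂t) = e^(−0.6316) = 0.5317.
C_S = 0.284×2.76/(0.0522−0.284) × (0.03218−0.5317) = (-3.382)×(-0.4995) = 1.689 mol·L⁻¹.
C_R = C_{R0}e^(−k₁t) = 0.08882 mol·L⁻¹, so C_T = C_{R0}−C_R−C_S = 0.9819 mol·L⁻¹; C_S/C_T = 1.72.

1.72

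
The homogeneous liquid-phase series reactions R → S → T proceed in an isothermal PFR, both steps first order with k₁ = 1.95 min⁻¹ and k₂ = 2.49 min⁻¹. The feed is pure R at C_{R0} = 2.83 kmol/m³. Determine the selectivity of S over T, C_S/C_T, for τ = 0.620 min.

0.777

Solving the coupled first-order balances gives C_S(τ) = [k₁/(k₂−k₁)]·C_{R0}·(e^(−k₁τ) − e^(−k₂τ)).
e^(−k₁τ) = e^(−1.95×0.620) = e^(−1.209) = 0.2985; e^(−k₂τ) = e^(−1.544) = 0.2136.
C_S = 1.95×2.83/(2.49−1.95) × (0.2985−0.2136) = 10.22×0.08493 = 0.8679 kmol/m³.
C_R = C_{R0}e^(−k₁τ) = 0.8447 kmol/m³, so C_T = C_{R0}−C_R−C_S = 1.117 kmol/m³; C_S/C_T = 0.777.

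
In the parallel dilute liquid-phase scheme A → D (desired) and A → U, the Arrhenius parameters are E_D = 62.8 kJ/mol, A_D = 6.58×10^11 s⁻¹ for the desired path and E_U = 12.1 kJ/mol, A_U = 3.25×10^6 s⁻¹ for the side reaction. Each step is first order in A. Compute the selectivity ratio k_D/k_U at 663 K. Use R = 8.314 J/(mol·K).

20.5

Since both paths have the same order in A, the concentration cancels and S_{D/U} = k_D/k_U = (A_D/A_U)·exp[(E_U−E_D)/(RT)].
(E_U−E_D)/(RT) = (12.1−62.8)×10³/(8.314×663) = -50700/5512 = -9.198.
k_D/k_U = (6.58×10^11/3.25×10^6)·exp(-9.198) = 2.025×10^5 × 1.013×10^-4 = 20.5.
Since E_D > E_U, raising the temperature improves selectivity toward D.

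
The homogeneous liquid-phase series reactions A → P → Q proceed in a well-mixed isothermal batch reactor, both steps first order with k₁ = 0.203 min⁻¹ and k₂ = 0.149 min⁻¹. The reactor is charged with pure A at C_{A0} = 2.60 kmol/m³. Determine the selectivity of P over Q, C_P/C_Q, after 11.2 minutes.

For first-order series with pure A initially, C_P(t) = k₁C_{A0}/(k₂−k₁)·(e^(−k₁t) − e^(−k₂t)).
e^(−k₁t) = e^(−0.203×11.2) = e^(−2.274) = 0.1029; e^(−k₂t) = e^(−1.669) = 0.1885.
C_P = 0.203×2.60/(0.149−0.203) × (0.1029−0.1885) = (-9.774)×(-0.08553) = 0.8360 kmol/m³.
C_A = C_{A0}e^(−k₁t) = 0.2676 kmol/m³, so C_Q = C_{A0}−C_A−C_P = 1.496 kmol/m³; C_P/C_Q = 0.559.

0.559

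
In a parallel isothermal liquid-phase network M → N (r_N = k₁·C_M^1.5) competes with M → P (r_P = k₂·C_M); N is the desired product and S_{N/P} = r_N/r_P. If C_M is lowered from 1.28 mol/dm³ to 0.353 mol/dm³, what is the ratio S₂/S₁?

0.525

S_{N/P} = (k₁/k₂)·C_M^0.5, so S₂/S₁ = (C_{M,2}/C_{M,1})^0.5.
= (0.353/1.28)^0.5 = (0.2758)^0.5 = 0.525.
Selectivity toward N falls as C_M falls — high-concentration operation is favoured.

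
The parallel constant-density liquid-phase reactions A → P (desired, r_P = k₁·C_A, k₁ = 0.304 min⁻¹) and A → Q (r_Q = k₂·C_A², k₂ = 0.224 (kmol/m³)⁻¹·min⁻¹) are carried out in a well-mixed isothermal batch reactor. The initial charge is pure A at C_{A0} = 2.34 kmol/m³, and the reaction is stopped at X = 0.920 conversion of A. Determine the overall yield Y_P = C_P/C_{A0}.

0.506

C_A = C_{A0}(1−X) = 0.1872 kmol/m³.
Along a PFR/batch, dC_P/dC_A = −r_P/(r_P+r_Q) = −k₁/(k₁+k₂·C_A).
Integrating from C_{A0} to C_A: C_P = (0.304/0.224)·ln[(0.304+0.224·2.34)/(0.304+0.224·0.187)] = 1.357·ln(0.8282/0.3459) = 1.185 kmol/m³.
Y_P = C_P/C_{A0} = 1.185/2.34 = 0.506.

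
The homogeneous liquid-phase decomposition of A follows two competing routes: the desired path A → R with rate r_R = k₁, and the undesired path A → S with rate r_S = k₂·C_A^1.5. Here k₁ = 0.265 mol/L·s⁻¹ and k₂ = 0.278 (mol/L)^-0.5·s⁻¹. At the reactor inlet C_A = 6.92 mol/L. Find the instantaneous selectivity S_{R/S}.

0.0524

S_{R/S} = r_R/r_S = (k₁)/(k₂·C_A^1.5) = (k₁/k₂)·C_A^-1.5.
= (0.265) / (0.278×6.920^1.5) = 0.2650/5.061 = 0.0524.
The undesired path is higher order in A, so low C_A (CSTR or dilute feed) favours R.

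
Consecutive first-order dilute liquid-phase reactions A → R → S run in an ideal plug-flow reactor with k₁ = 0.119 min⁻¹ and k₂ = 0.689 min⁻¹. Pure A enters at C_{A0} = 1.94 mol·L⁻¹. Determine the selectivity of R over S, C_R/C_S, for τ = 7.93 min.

Solving the coupled first-order balances gives C_R(τ) = [k₁/(k₂−k₁)]·C_{A0}·(e^(−k₁τ) − e^(−k₂τ)).
e^(−k₁τ) = e^(−0.119×7.93) = e^(−0.9437) = 0.3892; e^(−k₂τ) = e^(−5.464) = 0.004238.
C_R = 0.119×1.94/(0.689−0.119) × (0.3892−0.004238) = 0.4050×0.3850 = 0.1559 mol·L⁻¹.
C_A = C_{A0}e^(−k₁τ) = 0.7550 mol·L⁻¹, so C_S = C_{A0}−C_A−C_R = 1.029 mol·L⁻¹; C_R/C_S = 0.152.

0.152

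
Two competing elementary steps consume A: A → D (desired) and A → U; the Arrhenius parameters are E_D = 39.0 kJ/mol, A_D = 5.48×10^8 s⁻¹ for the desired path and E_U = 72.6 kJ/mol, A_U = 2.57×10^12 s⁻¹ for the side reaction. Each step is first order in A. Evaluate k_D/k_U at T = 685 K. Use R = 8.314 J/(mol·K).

k_D/k_U = (A_D/A_U)·exp[−(E_D−E_U)/(RT)] = (A_D/A_U)·exp[(E_U−E_D)/(RT)].
(E_U−E_D)/(RT) = (72.6−39.0)×10³/(8.314×685) = 33600/5695 = 5.900.
k_D/k_U = (5.48×10^8/2.57×10^12)·exp(5.900) = 2.132×10^-4 × 365.0 = 0.0778.
Since E_D < E_U, lowering the temperature improves selectivity toward D.

0.0778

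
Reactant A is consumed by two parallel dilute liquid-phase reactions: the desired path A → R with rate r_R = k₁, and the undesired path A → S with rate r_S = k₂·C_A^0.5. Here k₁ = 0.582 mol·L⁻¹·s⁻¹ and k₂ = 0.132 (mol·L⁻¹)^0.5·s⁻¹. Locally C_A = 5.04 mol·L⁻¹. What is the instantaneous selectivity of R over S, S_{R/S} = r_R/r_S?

1.96

S_{R/S} = r_R/r_S = (k₁)/(k₂·C_A^0.5) = (k₁/k₂)·C_A^-0.5.
= (0.582) / (0.132×5.040^0.5) = 0.5820/0.2963 = 1.96.
The undesired path is higher order in A, so low C_A (CSTR or dilute feed) favours R.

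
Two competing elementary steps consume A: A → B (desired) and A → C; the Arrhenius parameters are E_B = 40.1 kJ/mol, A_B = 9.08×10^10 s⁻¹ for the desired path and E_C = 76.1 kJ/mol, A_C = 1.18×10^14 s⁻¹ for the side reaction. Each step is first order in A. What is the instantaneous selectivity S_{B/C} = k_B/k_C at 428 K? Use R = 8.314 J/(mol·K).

With equal orders, S_{B/C} = k_B/k_C = (A_B/A_C)·exp[(E_C−E_B)/(RT)].
(E_C−E_B)/(RT) = (76.1−40.1)×10³/(8.314×428) = 36000/3558 = 10.12.
k_B/k_C = (9.08×10^10/1.18×10^14)·exp(10.12) = 7.695×10^-4 × 24759 = 19.1.
Since E_B < E_C, lowering the temperature improves selectivity toward B.

19.1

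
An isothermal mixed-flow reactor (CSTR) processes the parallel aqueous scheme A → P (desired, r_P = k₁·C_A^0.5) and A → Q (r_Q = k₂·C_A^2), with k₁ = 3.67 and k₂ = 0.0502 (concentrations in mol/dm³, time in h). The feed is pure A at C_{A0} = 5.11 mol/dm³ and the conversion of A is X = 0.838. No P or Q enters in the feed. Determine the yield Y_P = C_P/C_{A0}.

Exit C_A = C_{A0}(1−X) = 5.11×0.162 = 0.8278 mol/dm³.
A CSTR operates uniformly at the exit composition, giving r_P = 3.339 and r_Q = 0.03440 (each k·C_A^n at C_A = 0.8278).
Fraction of consumed A going to P: r_P/(r_P+r_Q) = 0.9898.
C_P = 0.9898·C_{A0}·X = 0.9898×5.11×0.838 = 4.24 mol/dm³; Y_P = C_P/C_{A0} = 0.829.

0.829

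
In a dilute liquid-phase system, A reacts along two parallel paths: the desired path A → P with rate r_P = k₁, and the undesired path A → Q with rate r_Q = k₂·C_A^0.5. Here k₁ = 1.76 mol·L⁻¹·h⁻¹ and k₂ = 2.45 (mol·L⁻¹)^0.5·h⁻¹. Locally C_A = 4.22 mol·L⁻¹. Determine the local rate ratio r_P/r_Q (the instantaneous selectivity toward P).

0.350

S_{P/Q} = r_P/r_Q = (k₁)/(k₂·C_A^0.5) = (k₁/k₂)·C_A^-0.5.
= (1.76) / (2.45×4.220^0.5) = 1.760/5.033 = 0.350.
The undesired path is higher order in A, so low C_A (CSTR or dilute feed) favours P.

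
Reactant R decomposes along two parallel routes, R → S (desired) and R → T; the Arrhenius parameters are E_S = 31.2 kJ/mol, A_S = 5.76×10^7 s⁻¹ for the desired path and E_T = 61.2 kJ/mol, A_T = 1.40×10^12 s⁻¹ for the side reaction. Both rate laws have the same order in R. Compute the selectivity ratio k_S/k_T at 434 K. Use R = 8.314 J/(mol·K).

With equal orders, S_{S/T} = k_S/k_T = (A_S/A_T)·exp[(E_T−E_S)/(RT)].
(E_T−E_S)/(RT) = (61.2−31.2)×10³/(8.314×434) = 30000/3608 = 8.314.
k_S/k_T = (5.76×10^7/1.40×10^12)·exp(8.314) = 4.114×10^-5 × 4082 = 0.168.

0.168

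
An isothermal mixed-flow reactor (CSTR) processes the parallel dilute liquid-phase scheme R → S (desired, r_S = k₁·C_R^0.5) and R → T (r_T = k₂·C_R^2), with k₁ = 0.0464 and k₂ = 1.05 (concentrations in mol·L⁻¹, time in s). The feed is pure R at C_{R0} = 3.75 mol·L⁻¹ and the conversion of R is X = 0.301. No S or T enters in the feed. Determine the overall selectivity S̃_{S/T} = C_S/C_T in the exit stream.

Exit C_R = C_{R0}(1−X) = 3.75×0.699 = 2.621 mol·L⁻¹.
Rates in a CSTR are evaluated at the outlet concentration: r_S = 0.0464×2.621^0.5 = 0.07512, r_T = 1.05×2.621^2 = 7.214.
Overall selectivity = C_S/C_T = r_Sτ/(r_Tτ) = r_S/r_T = 0.0104.

0.0104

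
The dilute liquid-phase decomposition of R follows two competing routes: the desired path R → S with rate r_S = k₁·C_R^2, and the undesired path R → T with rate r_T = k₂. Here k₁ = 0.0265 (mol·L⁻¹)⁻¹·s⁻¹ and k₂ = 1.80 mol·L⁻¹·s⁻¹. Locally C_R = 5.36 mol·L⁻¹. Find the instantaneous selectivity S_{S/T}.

0.423

S_{S/T} = r_S/r_T = (k₁·C_R^2)/(k₂) = (k₁/k₂)·C_R^2.
= (0.0265×5.360^2) / (1.80) = 0.7613/1.800 = 0.423.
Since the desired path is higher order in R, keeping C_R high (PFR or concentrated feed) favours S.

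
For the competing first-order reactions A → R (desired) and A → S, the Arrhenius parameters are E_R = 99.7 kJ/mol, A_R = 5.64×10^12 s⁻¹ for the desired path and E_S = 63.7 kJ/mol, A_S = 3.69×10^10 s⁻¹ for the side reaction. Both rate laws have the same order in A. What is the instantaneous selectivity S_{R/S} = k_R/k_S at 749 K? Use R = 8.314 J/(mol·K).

0.472

Since both paths have the same order in A, the concentration cancels and S_{R/S} = k_R/k_S = (A_R/A_S)·exp[(E_S−E_R)/(RT)].
(E_S−E_R)/(RT) = (63.7−99.7)×10³/(8.314×749) = -36000/6227 = -5.781.
k_R/k_S = (5.64×10^12/3.69×10^10)·exp(-5.781) = 152.8 × 0.003085 = 0.472.
Since E_R > E_S, raising the temperature improves selectivity toward R.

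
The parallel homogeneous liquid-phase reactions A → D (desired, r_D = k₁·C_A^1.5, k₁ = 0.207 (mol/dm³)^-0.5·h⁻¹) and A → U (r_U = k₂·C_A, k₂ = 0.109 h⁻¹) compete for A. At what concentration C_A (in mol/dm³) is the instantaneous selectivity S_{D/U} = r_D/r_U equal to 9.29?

23.9 mol/dm³

S_{D/U} = (k₁/k₂)·C_A^0.5 ⇒ C_A = (S·k₂/k₁)^(2).
= (9.29×0.109/0.207)^(2) = (4.892)^(2) = 23.9 mol/dm³.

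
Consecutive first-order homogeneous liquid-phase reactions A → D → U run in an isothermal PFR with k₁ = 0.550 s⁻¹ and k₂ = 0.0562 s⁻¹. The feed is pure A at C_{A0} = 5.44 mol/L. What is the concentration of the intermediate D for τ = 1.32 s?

2.69 mol/L

The intermediate concentration in a first-order A→B→C sequence is C_D = k₁C_{A0}(e^(−k₁τ) − e^(−k₂τ))/(k₂−k₁).
e^(−k₁τ) = e^(−0.550×1.32) = e^(−0.7260) = 0.4838; e^(−k₂τ) = e^(−0.07418) = 0.9285.
C_D = 0.550×5.44/(0.0562−0.550) × (0.4838−0.9285) = (-6.059)×(-0.4447) = 2.694 mol/L.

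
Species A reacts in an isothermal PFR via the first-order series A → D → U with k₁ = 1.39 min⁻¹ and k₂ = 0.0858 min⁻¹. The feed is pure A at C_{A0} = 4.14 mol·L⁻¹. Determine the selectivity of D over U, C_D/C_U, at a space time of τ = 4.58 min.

2.56

For first-order series with pure A initially, C_D(τ) = k₁C_{A0}/(k₂−k₁)·(e^(−k₁τ) − e^(−k₂τ)).
e^(−k₁τ) = e^(−1.39×4.58) = e^(−6.366) = 0.001719; e^(−k₂τ) = e^(−0.3930) = 0.6751.
C_D = 1.39×4.14/(0.0858−1.39) × (0.001719−0.6751) = (-4.412)×(-0.6733) = 2.971 mol·L⁻¹.
C_A = C_{A0}e^(−k₁τ) = 0.007115 mol·L⁻¹, so C_U = C_{A0}−C_A−C_D = 1.162 mol·L⁻¹; C_D/C_U = 2.56.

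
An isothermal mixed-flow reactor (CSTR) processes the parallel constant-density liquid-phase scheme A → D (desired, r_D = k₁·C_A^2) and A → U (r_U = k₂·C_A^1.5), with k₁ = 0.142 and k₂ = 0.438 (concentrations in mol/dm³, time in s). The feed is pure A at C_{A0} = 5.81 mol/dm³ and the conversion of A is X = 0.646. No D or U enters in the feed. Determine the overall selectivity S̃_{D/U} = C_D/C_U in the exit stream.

0.465

Exit C_A = C_{A0}(1−X) = 5.81×0.354 = 2.057 mol/dm³.
A CSTR operates uniformly at the exit composition, giving r_D = 0.6007 and r_U = 1.292 (each k·C_A^n at C_A = 2.057).
Overall selectivity = C_D/C_U = r_Dτ/(r_Uτ) = r_D/r_U = 0.465.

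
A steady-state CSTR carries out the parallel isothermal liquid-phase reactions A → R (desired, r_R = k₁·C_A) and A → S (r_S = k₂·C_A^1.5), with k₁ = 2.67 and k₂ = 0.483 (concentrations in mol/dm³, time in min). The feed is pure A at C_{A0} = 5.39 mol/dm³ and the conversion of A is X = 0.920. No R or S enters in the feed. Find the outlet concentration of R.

Exit C_A = C_{A0}(1−X) = 5.39×0.0800 = 0.4312 mol/dm³.
Rates in a CSTR are evaluated at the outlet concentration: r_R = 2.67×0.4312 = 1.151, r_S = 0.483×0.4312^1.5 = 0.1368.
Fraction of consumed A going to R: r_R/(r_R+r_S) = 0.8938.
C_R = 0.8938·C_{A0}·X = 0.8938×5.39×0.920 = 4.43 mol/dm³.

4.43 mol/dm³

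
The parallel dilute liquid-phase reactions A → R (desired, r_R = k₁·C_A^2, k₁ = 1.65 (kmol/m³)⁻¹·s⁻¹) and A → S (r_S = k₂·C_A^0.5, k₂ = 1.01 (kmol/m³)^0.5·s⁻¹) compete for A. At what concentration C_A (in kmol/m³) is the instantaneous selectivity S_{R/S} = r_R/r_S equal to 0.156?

S_{R/S} = (k₁/k₂)·C_A^1.5 ⇒ C_A = (S·k₂/k₁)^(1/1.5).
= (0.156×1.01/1.65)^(0.6667) = (0.09549)^(0.6667) = 0.209 kmol/m³.

0.209 kmol/m³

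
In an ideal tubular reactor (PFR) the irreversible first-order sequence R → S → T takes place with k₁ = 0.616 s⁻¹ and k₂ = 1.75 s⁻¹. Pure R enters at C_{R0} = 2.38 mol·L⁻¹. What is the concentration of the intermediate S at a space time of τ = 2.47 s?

For first-order series with pure R initially, C_S(τ) = k₁C_{R0}/(k₂−k₁)·(e^(−k₁τ) − e^(−k₂τ)).
e^(−k₁τ) = e^(−0.616×2.47) = e^(−1.522) = 0.2184; e^(−k₂τ) = e^(−4.323) = 0.01327.
C_S = 0.616×2.38/(1.75−0.616) × (0.2184−0.01327) = 1.293×0.2051 = 0.2652 mol·L⁻¹.

0.265 mol·L⁻¹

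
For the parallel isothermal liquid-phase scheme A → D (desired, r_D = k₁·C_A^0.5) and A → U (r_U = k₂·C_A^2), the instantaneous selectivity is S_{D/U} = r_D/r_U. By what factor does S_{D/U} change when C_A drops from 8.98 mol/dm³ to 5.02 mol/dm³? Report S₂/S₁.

S_{D/U} = (k₁/k₂)·C_A^-1.5, so S₂/S₁ = (C_{A,2}/C_{A,1})^-1.5.
= (5.02/8.98)^(-1.5) = (0.5590)^(-1.5) = 2.39.

2.39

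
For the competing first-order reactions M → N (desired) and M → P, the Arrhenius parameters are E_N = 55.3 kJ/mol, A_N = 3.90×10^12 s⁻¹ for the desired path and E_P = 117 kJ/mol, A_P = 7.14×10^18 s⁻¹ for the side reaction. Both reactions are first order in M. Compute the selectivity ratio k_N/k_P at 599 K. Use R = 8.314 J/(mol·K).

Since both paths have the same order in M, the concentration cancels and S_{N/P} = k_N/k_P = (A_N/A_P)·exp[(E_P−E_N)/(RT)].
(E_P−E_N)/(RT) = (117−55.3)×10³/(8.314×599) = 61700/4980 = 12.39.
k_N/k_P = (3.90×10^12/7.14×10^18)·exp(12.39) = 5.462×10^-7 × 2.402×10^5 = 0.131.

0.131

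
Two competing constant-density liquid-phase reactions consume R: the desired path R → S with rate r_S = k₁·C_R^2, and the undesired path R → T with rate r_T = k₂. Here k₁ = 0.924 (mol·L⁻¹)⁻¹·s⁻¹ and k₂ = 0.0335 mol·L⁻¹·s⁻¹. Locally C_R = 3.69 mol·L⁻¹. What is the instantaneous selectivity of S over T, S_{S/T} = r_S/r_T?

376

S_{S/T} = r_S/r_T = (k₁·C_R^2)/(k₂) = (k₁/k₂)·C_R^2.
= (0.924×3.690^2) / (0.0335) = 12.58/0.03350 = 376.
Since the desired path is higher order in R, keeping C_R high (PFR or concentrated feed) favours S.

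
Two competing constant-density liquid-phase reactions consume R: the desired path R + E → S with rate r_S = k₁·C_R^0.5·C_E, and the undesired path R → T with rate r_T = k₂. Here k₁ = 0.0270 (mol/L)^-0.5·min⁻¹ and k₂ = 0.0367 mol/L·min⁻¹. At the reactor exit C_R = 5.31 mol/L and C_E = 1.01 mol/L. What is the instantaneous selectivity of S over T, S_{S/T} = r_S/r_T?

1.71

S_{S/T} = r_S/r_T = (k₁·C_R^0.5·C_E)/(k₂) = (k₁/k₂)·C_R^0.5·C_E.
= (0.0270×5.310^0.5×1.010) / (0.0367) = 0.06284/0.03670 = 1.71.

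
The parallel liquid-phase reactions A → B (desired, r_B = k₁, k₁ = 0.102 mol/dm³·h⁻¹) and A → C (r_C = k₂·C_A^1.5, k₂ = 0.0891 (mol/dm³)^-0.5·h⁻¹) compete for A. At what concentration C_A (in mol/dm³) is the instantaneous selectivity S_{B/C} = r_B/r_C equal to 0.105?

S_{B/C} = (k₁/k₂)·C_A^-1.5 ⇒ C_A = (S·k₂/k₁)^(1/(-1.5)).
= (0.105×0.0891/0.102)^(-0.6667) = (0.09172)^(-0.6667) = 4.92 mol/dm³.

4.92 mol/dm³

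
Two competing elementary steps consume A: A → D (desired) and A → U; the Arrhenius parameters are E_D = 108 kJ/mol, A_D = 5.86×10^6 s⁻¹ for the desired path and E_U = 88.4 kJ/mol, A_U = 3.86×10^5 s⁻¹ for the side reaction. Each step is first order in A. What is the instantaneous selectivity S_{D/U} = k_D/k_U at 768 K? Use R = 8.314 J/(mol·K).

0.705

Since both paths have the same order in A, the concentration cancels and S_{D/U} = k_D/k_U = (A_D/A_U)·exp[(E_U−E_D)/(RT)].
(E_U−E_D)/(RT) = (88.4−108)×10³/(8.314×768) = -19600/6385 = -3.070.
k_D/k_U = (5.86×10^6/3.86×10^5)·exp(-3.070) = 15.18 × 0.04644 = 0.705.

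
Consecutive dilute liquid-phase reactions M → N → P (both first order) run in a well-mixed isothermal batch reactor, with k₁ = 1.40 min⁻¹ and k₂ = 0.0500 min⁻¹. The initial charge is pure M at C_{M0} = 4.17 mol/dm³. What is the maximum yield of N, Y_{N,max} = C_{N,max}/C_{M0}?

At the optimum, C_{N,max}/C_{M0} = (k₁/k₂)^[k₂/(k₂−k₁)].
= (1.40/0.0500)^(0.0500/(0.0500−1.40)) = (28.00)^(-0.03704) = 0.8839.

0.884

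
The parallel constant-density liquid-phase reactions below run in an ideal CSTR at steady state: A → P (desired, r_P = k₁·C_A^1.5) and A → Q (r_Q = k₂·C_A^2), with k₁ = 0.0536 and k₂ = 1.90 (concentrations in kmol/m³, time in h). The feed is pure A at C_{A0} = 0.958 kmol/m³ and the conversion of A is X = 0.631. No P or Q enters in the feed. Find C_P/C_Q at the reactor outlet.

0.0474

Exit C_A = C_{A0}(1−X) = 0.958×0.369 = 0.3535 kmol/m³.
Rates in a CSTR are evaluated at the outlet concentration: r_P = 0.0536×0.3535^1.5 = 0.01127, r_Q = 1.90×0.3535^2 = 0.2374.
Overall selectivity = C_P/C_Q = r_Pτ/(r_Qτ) = r_P/r_Q = 0.0474.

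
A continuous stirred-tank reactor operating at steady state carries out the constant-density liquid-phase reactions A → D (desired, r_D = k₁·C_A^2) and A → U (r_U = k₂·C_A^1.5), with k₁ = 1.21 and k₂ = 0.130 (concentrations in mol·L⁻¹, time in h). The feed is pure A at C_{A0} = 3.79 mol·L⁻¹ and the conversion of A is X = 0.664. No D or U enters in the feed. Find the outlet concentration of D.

Exit C_A = C_{A0}(1−X) = 3.79×0.336 = 1.273 mol·L⁻¹.
Rates in a CSTR are evaluated at the outlet concentration: r_D = 1.21×1.273^2 = 1.962, r_U = 0.130×1.273^1.5 = 0.1868.
Fraction of consumed A going to D: r_D/(r_D+r_U) = 0.9131.
C_D = 0.9131·C_{A0}·X = 0.9131×3.79×0.664 = 2.30 mol·L⁻¹.

2.30 mol·L⁻¹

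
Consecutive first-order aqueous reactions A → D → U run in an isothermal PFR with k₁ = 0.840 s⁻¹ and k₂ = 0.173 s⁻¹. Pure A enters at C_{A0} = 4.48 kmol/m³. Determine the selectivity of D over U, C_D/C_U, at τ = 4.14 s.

1.47

The intermediate concentration in a first-order A→B→C sequence is C_D = k₁C_{A0}(e^(−k₁τ) − e^(−k₂τ))/(k₂−k₁).
e^(−k₁τ) = e^(−0.840×4.14) = e^(−3.478) = 0.03088; e^(−k₂τ) = e^(−0.7162) = 0.4886.
C_D = 0.840×4.48/(0.173−0.840) × (0.03088−0.4886) = (-5.642)×(-0.4577) = 2.582 kmol/m³.
C_A = C_{A0}e^(−k₁τ) = 0.1383 kmol/m³, so C_U = C_{A0}−C_A−C_D = 1.759 kmol/m³; C_D/C_U = 1.47.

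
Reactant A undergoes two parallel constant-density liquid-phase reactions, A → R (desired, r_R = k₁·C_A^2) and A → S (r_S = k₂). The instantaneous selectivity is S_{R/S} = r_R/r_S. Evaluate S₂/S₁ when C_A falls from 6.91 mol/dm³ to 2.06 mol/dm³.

0.0889

S_{R/S} = (k₁/k₂)·C_A^2, so S₂/S₁ = (C_{A,2}/C_{A,1})^2.
= (2.06/6.91)^2 = (0.2981)^2 = 0.0889.
Selectivity toward R falls as C_A falls — high-concentration operation is favoured.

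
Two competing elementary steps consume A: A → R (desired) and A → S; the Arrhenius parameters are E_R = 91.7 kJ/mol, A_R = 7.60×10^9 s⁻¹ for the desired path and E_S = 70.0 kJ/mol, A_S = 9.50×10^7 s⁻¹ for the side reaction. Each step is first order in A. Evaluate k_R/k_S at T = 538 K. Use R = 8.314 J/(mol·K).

0.625

With equal orders, S_{R/S} = k_R/k_S = (A_R/A_S)·exp[(E_S−E_R)/(RT)].
(E_S−E_R)/(RT) = (70.0−91.7)×10³/(8.314×538) = -21700/4473 = -4.851.
k_R/k_S = (7.60×10^9/9.50×10^7)·exp(-4.851) = 80.00 × 0.007817 = 0.625.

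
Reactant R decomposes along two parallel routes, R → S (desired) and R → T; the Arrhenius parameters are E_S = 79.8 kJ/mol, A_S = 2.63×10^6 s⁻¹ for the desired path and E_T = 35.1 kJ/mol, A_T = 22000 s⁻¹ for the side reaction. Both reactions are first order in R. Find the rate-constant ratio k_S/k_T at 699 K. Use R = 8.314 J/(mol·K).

Since both paths have the same order in R, the concentration cancels and S_{S/T} = k_S/k_T = (A_S/A_T)·exp[(E_T−E_S)/(RT)].
(E_T−E_S)/(RT) = (35.1−79.8)×10³/(8.314×699) = -44700/5811 = -7.692.
k_S/k_T = (2.63×10^6/22000)·exp(-7.692) = 119.5 × 4.566×10^-4 = 0.0546.

0.0546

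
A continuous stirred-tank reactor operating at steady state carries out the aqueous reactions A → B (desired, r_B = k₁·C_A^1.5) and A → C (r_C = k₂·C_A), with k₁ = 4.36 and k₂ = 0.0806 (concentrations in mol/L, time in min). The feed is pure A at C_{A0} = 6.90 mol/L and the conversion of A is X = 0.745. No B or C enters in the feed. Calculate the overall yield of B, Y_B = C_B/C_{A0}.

0.735

Exit C_A = C_{A0}(1−X) = 6.90×0.255 = 1.760 mol/L.
A CSTR operates uniformly at the exit composition, giving r_B = 10.18 and r_C = 0.1418 (each k·C_A^n at C_A = 1.760).
Fraction of consumed A going to B: r_B/(r_B+r_C) = 0.9863.
C_B = 0.9863·C_{A0}·X = 0.9863×6.90×0.745 = 5.07 mol/L; Y_B = C_B/C_{A0} = 0.735.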